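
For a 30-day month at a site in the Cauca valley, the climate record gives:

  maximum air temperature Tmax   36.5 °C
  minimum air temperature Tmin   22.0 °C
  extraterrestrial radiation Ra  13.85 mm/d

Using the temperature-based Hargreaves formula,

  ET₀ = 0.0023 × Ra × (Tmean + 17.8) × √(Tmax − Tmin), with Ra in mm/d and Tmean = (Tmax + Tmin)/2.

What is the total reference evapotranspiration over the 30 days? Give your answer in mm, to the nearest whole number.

171 mm

Tmean = (36.5 + 22.0)/2 = 29.25 °C
ET₀ = 0.0023 × 13.85 × (29.25 + 17.8) × √14.5 = 0.0023 × 13.85 × 47.05 × 3.8079 = 5.7072 mm/d
Over 30 days: 5.7072 × 30 = 171.216 mm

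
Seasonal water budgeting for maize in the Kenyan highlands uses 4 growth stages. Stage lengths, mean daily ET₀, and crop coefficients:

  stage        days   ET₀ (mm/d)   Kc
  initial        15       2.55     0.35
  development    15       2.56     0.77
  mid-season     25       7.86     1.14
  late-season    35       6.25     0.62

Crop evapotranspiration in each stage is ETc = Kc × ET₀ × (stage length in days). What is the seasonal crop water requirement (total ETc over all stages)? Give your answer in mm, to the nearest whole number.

403 mm

initial: 0.35 × 2.55 × 15 = 13.39 mm
development: 0.77 × 2.56 × 15 = 29.57 mm
mid-season: 1.14 × 7.86 × 25 = 224.01 mm
late-season: 0.62 × 6.25 × 35 = 135.63 mm
Seasonal total = 402.60 mm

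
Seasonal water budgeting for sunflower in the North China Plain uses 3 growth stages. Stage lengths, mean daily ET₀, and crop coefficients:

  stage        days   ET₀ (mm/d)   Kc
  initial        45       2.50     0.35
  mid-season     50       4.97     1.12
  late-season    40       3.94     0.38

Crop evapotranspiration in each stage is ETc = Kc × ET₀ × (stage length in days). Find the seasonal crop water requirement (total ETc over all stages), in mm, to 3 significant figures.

378 mm

initial: 0.35 × 2.50 × 45 = 39.38 mm
mid-season: 1.12 × 4.97 × 50 = 278.32 mm
late-season: 0.38 × 3.94 × 40 = 59.89 mm
Seasonal total = 377.59 mm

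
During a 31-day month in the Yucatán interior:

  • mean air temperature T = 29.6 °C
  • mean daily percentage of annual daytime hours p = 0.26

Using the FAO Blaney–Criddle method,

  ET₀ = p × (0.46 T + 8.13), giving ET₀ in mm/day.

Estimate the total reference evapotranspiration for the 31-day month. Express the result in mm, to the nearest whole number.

ET₀ = 0.26 × (0.46 × 29.6 + 8.13) = 0.26 × 21.746 = 5.6540 mm/d
Monthly total = 5.6540 × 31 = 175.274 mm

175 mm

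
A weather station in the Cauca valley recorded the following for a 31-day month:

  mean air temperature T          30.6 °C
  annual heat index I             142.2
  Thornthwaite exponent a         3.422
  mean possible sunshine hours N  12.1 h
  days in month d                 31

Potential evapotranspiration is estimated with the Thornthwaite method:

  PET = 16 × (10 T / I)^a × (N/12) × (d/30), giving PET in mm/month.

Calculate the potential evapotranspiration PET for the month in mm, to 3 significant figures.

230 mm

10T/I = 10 × 30.6 / 142.2 = 2.1519
(10T/I)^a = 2.1519^3.422 = 13.7695
Uncorrected PET = 16 × 13.7695 = 220.312 mm
Correction = (N/12)(d/30) = (12.1/12)(31/30) = 1.0419
PET = 220.312 × 1.0419 = 229.543 mm/month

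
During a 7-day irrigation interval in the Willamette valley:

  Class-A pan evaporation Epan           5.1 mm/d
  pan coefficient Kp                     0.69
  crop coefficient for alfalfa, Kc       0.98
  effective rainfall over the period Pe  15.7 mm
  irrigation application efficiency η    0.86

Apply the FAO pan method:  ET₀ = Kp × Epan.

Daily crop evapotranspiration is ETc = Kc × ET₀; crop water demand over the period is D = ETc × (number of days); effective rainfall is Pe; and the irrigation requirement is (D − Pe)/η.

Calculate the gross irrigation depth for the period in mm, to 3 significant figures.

9.81 mm

ET₀ = 0.69 × 5.1 = 3.5190 mm/d
ETc = Kc × ET₀ = 0.98 × 3.5190 = 3.4486 mm/d
Crop demand D = ETc × 7 d = 3.4486 × 7 = 24.140 mm
D − Pe = 24.140 − 15.7 = 8.440 mm
Gross irrigation = 8.440 / 0.86 = 9.814 mm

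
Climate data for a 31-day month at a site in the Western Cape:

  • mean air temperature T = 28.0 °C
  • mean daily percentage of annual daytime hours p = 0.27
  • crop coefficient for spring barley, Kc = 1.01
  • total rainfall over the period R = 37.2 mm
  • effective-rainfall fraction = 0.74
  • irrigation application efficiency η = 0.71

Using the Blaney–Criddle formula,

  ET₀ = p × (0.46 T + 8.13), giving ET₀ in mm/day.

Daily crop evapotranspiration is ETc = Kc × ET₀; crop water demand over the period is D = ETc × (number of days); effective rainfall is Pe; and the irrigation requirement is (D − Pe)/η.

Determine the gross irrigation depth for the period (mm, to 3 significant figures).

211 mm

ET₀ = 0.27 × (0.46 × 28.0 + 8.13) = 0.27 × 21.010 = 5.6727 mm/d
ETc = Kc × ET₀ = 1.01 × 5.6727 = 5.7294 mm/d
Crop demand D = ETc × 31 d = 5.7294 × 31 = 177.611 mm
Pe = 0.74 × 37.2 = 27.528 mm
D − Pe = 177.611 − 27.528 = 150.083 mm
Gross irrigation = 150.083 / 0.71 = 211.385 mm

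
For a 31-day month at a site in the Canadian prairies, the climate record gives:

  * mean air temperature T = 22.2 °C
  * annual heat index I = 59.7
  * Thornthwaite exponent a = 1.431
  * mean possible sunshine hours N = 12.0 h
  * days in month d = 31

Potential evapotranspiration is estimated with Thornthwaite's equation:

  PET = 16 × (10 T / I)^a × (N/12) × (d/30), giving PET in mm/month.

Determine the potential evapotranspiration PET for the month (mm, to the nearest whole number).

10T/I = 10 × 22.2 / 59.7 = 3.7186
(10T/I)^a = 3.7186^1.431 = 6.5496
Uncorrected PET = 16 × 6.5496 = 104.794 mm
Correction = (N/12)(d/30) = (12.0/12)(31/30) = 1.0333
PET = 104.794 × 1.0333 = 108.284 mm/month

108 mm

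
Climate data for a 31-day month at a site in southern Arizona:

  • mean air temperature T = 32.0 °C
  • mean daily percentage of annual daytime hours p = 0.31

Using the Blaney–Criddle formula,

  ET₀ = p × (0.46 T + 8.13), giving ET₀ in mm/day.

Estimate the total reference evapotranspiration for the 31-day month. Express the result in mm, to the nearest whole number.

ET₀ = 0.31 × (0.46 × 32.0 + 8.13) = 0.31 × 22.850 = 7.0835 mm/d
Monthly total = 7.0835 × 31 = 219.589 mm

220 mm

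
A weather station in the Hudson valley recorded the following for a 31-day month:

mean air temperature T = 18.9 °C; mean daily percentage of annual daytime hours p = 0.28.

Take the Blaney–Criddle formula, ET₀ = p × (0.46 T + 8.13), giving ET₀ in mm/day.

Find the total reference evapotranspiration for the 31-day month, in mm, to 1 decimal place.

ET₀ = 0.28 × (0.46 × 18.9 + 8.13) = 0.28 × 16.824 = 4.7107 mm/d
Monthly total = 4.7107 × 31 = 146.032 mm

146.0 mm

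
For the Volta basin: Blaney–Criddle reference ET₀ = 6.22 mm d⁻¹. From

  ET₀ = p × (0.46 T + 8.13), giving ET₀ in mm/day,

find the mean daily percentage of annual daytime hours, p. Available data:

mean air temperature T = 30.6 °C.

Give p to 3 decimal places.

p = ET₀ / (0.46 T + 8.13) = 6.22 / (0.46 × 30.6 + 8.13) = 6.22 / 22.206 = 0.2801

0.280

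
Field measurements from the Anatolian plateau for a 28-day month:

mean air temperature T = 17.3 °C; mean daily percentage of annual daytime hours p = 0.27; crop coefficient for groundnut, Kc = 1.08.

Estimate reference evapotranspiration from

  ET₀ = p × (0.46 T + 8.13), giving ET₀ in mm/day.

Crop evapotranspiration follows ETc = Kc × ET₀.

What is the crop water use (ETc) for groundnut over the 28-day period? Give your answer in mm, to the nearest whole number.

ET₀ = 0.27 × (0.46 × 17.3 + 8.13) = 0.27 × 16.088 = 4.3438 mm/d
ETc = Kc × ET₀ = 1.08 × 4.3438 = 4.6913 mm/d
Over 28 days: 4.6913 × 28 = 131.356 mm

131 mm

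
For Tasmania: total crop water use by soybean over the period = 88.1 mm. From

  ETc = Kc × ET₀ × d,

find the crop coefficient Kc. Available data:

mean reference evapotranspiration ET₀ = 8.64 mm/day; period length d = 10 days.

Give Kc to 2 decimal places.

ETc = Kc × ET₀ × d  ⇒  Kc = ETc / (ET₀ × d)
Kc = 88.1 / (8.64 × 10) = 88.1 / 86.40 = 1.0197

1.02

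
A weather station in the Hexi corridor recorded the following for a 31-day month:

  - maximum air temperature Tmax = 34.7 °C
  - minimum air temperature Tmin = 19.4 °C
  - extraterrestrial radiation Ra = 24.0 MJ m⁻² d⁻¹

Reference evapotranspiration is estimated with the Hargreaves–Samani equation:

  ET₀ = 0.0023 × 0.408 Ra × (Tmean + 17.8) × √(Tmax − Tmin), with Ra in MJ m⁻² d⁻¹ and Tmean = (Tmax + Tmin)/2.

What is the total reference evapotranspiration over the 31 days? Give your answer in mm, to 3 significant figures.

122 mm

Tmean = (34.7 + 19.4)/2 = 27.05 °C
0.408 Ra = 0.408 × 24.0 = 9.7920 mm/d equivalent
ET₀ = 0.0023 × 9.7920 × (27.05 + 17.8) × √15.3 = 0.0023 × 9.7920 × 44.85 × 3.9115 = 3.9510 mm/d
Over 31 days: 3.9510 × 31 = 122.481 mm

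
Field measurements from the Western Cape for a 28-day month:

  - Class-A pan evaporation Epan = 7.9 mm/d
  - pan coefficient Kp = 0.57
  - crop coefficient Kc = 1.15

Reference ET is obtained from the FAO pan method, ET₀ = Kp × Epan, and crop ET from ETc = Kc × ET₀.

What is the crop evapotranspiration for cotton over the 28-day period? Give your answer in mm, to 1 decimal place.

145.0 mm

ET₀ = 0.57 × 7.9 = 4.5030 mm/d
ETc = Kc × ET₀ = 1.15 × 4.5030 = 5.1785 mm/d
Over 28 days: 5.1785 × 28 = 144.998 mm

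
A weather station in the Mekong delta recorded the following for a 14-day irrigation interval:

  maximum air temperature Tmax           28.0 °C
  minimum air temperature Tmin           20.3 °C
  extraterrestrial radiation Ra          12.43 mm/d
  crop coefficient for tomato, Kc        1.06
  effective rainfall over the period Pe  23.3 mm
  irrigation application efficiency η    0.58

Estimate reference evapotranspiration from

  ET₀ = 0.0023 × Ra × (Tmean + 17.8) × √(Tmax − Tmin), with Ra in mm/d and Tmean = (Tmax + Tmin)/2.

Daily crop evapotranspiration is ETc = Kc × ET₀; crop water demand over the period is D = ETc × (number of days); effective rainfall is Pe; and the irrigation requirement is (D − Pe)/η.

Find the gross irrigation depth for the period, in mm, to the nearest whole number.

45 mm

Tmean = (28.0 + 20.3)/2 = 24.15 °C
ET₀ = 0.0023 × 12.43 × (24.15 + 17.8) × √7.7 = 0.0023 × 12.43 × 41.95 × 2.7749 = 3.3280 mm/d
ETc = Kc × ET₀ = 1.06 × 3.3280 = 3.5277 mm/d
Crop demand D = ETc × 14 d = 3.5277 × 14 = 49.388 mm
D − Pe = 49.388 − 23.3 = 26.088 mm
Gross irrigation = 26.088 / 0.58 = 44.979 mm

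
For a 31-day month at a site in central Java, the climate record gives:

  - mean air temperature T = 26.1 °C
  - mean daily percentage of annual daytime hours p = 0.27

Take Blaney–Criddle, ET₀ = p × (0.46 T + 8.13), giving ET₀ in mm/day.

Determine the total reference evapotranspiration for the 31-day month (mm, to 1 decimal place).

ET₀ = 0.27 × (0.46 × 26.1 + 8.13) = 0.27 × 20.136 = 5.4367 mm/d
Monthly total = 5.4367 × 31 = 168.538 mm

168.5 mm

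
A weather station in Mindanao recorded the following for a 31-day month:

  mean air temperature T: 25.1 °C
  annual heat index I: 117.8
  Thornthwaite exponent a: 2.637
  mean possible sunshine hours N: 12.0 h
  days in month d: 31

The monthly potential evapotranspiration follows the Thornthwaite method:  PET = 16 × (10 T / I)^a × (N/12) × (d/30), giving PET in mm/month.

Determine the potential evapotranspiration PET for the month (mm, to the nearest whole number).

10T/I = 10 × 25.1 / 117.8 = 2.1307
(10T/I)^a = 2.1307^2.637 = 7.3504
Uncorrected PET = 16 × 7.3504 = 117.606 mm
Correction = (N/12)(d/30) = (12.0/12)(31/30) = 1.0333
PET = 117.606 × 1.0333 = 121.522 mm/month

122 mm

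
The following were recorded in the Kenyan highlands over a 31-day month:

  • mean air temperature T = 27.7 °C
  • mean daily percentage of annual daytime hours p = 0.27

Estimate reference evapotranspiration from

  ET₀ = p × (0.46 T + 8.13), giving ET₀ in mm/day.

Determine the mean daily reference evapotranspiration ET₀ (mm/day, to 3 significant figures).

ET₀ = 0.27 × (0.46 × 27.7 + 8.13) = 0.27 × 20.872 = 5.6354 mm/d

5.64 mm/day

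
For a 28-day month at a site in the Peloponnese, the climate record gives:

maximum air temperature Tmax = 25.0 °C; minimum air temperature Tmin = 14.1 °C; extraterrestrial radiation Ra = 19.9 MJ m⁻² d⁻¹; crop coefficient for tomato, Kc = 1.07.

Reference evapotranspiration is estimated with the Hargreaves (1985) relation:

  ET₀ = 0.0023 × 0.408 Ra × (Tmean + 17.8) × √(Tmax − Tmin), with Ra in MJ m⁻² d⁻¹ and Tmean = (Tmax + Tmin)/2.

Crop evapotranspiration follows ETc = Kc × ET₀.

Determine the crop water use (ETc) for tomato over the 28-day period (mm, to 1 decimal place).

Tmean = (25.0 + 14.1)/2 = 19.55 °C
0.408 Ra = 0.408 × 19.9 = 8.1192 mm/d equivalent
ET₀ = 0.0023 × 8.1192 × (19.55 + 17.8) × √10.9 = 0.0023 × 8.1192 × 37.35 × 3.3015 = 2.3027 mm/d
ETc = Kc × ET₀ = 1.07 × 2.3027 = 2.4639 mm/d
Over 28 days: 2.4639 × 28 = 68.989 mm

69.0 mm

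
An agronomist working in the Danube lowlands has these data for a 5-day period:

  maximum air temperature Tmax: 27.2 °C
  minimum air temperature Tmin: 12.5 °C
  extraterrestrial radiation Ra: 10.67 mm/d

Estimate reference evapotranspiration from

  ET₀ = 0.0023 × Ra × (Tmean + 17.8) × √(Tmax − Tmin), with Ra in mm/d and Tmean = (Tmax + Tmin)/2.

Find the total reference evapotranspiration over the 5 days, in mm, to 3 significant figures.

Tmean = (27.2 + 12.5)/2 = 19.85 °C
ET₀ = 0.0023 × 10.67 × (19.85 + 17.8) × √14.7 = 0.0023 × 10.67 × 37.65 × 3.8341 = 3.5426 mm/d
Over 5 days: 3.5426 × 5 = 17.713 mm

17.7 mm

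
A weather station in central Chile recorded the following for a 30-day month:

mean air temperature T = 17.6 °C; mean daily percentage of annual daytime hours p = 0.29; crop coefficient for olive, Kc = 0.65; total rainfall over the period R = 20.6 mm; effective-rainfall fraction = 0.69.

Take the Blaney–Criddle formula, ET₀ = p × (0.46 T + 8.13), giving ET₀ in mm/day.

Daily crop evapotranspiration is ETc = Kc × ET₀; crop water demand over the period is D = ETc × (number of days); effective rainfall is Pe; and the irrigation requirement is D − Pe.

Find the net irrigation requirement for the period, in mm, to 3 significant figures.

ET₀ = 0.29 × (0.46 × 17.6 + 8.13) = 0.29 × 16.226 = 4.7055 mm/d
ETc = Kc × ET₀ = 0.65 × 4.7055 = 3.0586 mm/d
Crop demand D = ETc × 30 d = 3.0586 × 30 = 91.758 mm
Pe = 0.69 × 20.6 = 14.214 mm
D − Pe = 91.758 − 14.214 = 77.544 mm

77.5 mm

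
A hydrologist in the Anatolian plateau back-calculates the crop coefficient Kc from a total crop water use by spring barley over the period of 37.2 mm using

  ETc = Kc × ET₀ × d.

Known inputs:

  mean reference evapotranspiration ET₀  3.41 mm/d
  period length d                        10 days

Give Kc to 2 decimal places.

1.09

ETc = Kc × ET₀ × d  ⇒  Kc = ETc / (ET₀ × d)
Kc = 37.2 / (3.41 × 10) = 37.2 / 34.10 = 1.0909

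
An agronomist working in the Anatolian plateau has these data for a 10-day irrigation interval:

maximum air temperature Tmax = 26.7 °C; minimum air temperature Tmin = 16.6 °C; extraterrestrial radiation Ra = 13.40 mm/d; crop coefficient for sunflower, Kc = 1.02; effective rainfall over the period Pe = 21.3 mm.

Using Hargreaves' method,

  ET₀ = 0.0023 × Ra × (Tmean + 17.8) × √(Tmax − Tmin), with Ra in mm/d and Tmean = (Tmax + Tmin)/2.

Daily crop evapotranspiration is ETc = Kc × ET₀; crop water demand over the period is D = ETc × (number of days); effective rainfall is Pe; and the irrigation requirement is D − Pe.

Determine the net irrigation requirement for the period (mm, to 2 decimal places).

Tmean = (26.7 + 16.6)/2 = 21.65 °C
ET₀ = 0.0023 × 13.40 × (21.65 + 17.8) × √10.1 = 0.0023 × 13.40 × 39.45 × 3.1780 = 3.8640 mm/d
ETc = Kc × ET₀ = 1.02 × 3.8640 = 3.9413 mm/d
Crop demand D = ETc × 10 d = 3.9413 × 10 = 39.413 mm
D − Pe = 39.413 − 21.3 = 18.113 mm

18.11 mm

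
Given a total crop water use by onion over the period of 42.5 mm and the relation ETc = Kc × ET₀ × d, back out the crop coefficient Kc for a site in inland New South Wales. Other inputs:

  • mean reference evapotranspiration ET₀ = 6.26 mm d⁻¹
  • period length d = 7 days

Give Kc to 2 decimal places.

ETc = Kc × ET₀ × d  ⇒  Kc = ETc / (ET₀ × d)
Kc = 42.5 / (6.26 × 7) = 42.5 / 43.82 = 0.9699

0.97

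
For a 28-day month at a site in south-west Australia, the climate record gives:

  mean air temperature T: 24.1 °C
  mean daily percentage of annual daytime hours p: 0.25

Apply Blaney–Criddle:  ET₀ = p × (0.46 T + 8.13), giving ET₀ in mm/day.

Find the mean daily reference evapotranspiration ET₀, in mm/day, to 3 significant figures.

4.80 mm/day

ET₀ = 0.25 × (0.46 × 24.1 + 8.13) = 0.25 × 19.216 = 4.8040 mm/d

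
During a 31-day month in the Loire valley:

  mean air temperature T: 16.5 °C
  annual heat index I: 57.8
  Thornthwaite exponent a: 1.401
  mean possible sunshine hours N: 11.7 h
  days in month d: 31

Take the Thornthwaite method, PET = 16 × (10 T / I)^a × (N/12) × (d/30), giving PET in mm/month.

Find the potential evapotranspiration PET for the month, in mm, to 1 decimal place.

70.1 mm

10T/I = 10 × 16.5 / 57.8 = 2.8547
(10T/I)^a = 2.8547^1.401 = 4.3475
Uncorrected PET = 16 × 4.3475 = 69.560 mm
Correction = (N/12)(d/30) = (11.7/12)(31/30) = 1.0075
PET = 69.560 × 1.0075 = 70.082 mm/month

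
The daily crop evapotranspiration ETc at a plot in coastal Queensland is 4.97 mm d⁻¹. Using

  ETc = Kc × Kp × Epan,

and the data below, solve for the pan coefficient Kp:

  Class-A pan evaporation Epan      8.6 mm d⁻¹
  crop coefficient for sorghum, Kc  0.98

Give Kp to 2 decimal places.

ETc = Kc × Kp × Epan  ⇒  Kp = ETc / (Kc × Epan)
Kp = 4.97 / (0.98 × 8.6) = 4.97 / 8.428 = 0.5897

0.59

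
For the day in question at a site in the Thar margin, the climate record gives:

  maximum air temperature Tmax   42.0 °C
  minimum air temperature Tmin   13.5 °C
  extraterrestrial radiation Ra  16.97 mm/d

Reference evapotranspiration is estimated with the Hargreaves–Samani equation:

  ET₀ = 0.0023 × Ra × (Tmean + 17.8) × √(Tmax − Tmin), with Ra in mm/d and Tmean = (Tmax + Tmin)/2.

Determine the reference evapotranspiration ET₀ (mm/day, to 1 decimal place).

9.5 mm/day

Tmean = (42.0 + 13.5)/2 = 27.75 °C
ET₀ = 0.0023 × 16.97 × (27.75 + 17.8) × √28.5 = 0.0023 × 16.97 × 45.55 × 5.3385 = 9.4911 mm/d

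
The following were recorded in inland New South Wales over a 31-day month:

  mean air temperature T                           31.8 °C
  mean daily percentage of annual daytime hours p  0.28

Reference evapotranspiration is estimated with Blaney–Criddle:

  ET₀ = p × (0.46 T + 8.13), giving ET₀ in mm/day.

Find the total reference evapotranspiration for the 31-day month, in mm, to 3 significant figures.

ET₀ = 0.28 × (0.46 × 31.8 + 8.13) = 0.28 × 22.758 = 6.3722 mm/d
Monthly total = 6.3722 × 31 = 197.538 mm

198 mm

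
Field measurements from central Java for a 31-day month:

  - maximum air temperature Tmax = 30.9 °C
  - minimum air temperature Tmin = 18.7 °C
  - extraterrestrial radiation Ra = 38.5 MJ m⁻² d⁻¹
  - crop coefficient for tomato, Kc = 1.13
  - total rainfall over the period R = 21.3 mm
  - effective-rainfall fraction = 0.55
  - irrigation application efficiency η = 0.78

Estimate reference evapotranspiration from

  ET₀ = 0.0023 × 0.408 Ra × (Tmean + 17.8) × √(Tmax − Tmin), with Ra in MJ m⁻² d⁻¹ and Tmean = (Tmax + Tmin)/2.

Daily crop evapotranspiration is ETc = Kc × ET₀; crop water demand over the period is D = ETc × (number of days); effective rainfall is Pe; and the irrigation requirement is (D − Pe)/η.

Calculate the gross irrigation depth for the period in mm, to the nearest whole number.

Tmean = (30.9 + 18.7)/2 = 24.80 °C
0.408 Ra = 0.408 × 38.5 = 15.7080 mm/d equivalent
ET₀ = 0.0023 × 15.7080 × (24.80 + 17.8) × √12.2 = 0.0023 × 15.7080 × 42.60 × 3.4928 = 5.3757 mm/d
ETc = Kc × ET₀ = 1.13 × 5.3757 = 6.0745 mm/d
Crop demand D = ETc × 31 d = 6.0745 × 31 = 188.310 mm
Pe = 0.55 × 21.3 = 11.715 mm
D − Pe = 188.310 − 11.715 = 176.595 mm
Gross irrigation = 176.595 / 0.78 = 226.404 mm

226 mm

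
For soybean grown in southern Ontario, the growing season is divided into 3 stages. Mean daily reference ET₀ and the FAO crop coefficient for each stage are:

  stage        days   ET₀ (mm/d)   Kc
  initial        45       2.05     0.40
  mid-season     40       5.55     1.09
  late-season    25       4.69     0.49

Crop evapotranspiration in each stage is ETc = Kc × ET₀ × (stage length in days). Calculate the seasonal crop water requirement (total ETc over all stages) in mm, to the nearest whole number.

336 mm

initial: 0.40 × 2.05 × 45 = 36.90 mm
mid-season: 1.09 × 5.55 × 40 = 241.98 mm
late-season: 0.49 × 4.69 × 25 = 57.45 mm
Seasonal total = 336.33 mm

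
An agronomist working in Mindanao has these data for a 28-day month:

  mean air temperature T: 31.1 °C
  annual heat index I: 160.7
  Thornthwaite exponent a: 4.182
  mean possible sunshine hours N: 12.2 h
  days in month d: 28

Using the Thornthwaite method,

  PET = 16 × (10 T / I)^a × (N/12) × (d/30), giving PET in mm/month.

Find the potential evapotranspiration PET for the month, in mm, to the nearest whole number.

10T/I = 10 × 31.1 / 160.7 = 1.9353
(10T/I)^a = 1.9353^4.182 = 15.8191
Uncorrected PET = 16 × 15.8191 = 253.106 mm
Correction = (N/12)(d/30) = (12.2/12)(28/30) = 0.9489
PET = 253.106 × 0.9489 = 240.172 mm/month

240 mm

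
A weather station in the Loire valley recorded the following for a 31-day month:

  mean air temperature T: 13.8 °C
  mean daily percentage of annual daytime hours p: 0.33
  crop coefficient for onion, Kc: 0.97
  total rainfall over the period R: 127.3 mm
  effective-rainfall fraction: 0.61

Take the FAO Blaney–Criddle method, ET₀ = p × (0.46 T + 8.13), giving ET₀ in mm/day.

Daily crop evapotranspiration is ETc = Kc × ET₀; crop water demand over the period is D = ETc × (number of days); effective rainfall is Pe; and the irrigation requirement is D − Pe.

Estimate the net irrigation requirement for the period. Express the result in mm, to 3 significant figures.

66.0 mm

ET₀ = 0.33 × (0.46 × 13.8 + 8.13) = 0.33 × 14.478 = 4.7777 mm/d
ETc = Kc × ET₀ = 0.97 × 4.7777 = 4.6344 mm/d
Crop demand D = ETc × 31 d = 4.6344 × 31 = 143.666 mm
Pe = 0.61 × 127.3 = 77.653 mm
D − Pe = 143.666 − 77.653 = 66.013 mm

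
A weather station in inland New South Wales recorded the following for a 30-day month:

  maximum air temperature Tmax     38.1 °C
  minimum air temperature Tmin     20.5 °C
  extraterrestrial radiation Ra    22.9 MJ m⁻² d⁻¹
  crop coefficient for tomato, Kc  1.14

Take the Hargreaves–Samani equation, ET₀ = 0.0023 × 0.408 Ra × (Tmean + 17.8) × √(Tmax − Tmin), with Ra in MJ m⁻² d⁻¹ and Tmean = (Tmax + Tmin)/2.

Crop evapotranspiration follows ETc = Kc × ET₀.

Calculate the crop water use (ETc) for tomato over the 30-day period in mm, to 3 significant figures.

Tmean = (38.1 + 20.5)/2 = 29.30 °C
0.408 Ra = 0.408 × 22.9 = 9.3432 mm/d equivalent
ET₀ = 0.0023 × 9.3432 × (29.30 + 17.8) × √17.6 = 0.0023 × 9.3432 × 47.10 × 4.1952 = 4.2462 mm/d
ETc = Kc × ET₀ = 1.14 × 4.2462 = 4.8407 mm/d
Over 30 days: 4.8407 × 30 = 145.221 mm

145 mm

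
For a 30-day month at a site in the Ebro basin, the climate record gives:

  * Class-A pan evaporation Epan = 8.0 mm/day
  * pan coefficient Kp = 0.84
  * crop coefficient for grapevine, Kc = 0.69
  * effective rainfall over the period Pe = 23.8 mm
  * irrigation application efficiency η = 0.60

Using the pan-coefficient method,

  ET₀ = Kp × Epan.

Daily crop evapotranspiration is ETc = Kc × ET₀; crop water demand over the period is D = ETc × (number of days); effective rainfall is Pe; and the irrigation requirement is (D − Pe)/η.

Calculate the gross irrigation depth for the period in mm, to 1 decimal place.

ET₀ = 0.84 × 8.0 = 6.7200 mm/d
ETc = Kc × ET₀ = 0.69 × 6.7200 = 4.6368 mm/d
Crop demand D = ETc × 30 d = 4.6368 × 30 = 139.104 mm
D − Pe = 139.104 − 23.8 = 115.304 mm
Gross irrigation = 115.304 / 0.60 = 192.173 mm

192.2 mm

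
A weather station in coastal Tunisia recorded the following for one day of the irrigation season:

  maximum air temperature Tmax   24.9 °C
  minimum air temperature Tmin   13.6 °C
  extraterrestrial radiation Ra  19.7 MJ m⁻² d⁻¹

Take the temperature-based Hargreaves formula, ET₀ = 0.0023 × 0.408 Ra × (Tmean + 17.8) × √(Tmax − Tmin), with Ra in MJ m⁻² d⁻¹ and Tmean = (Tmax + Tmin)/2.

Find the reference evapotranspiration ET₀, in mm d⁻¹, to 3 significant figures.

Tmean = (24.9 + 13.6)/2 = 19.25 °C
0.408 Ra = 0.408 × 19.7 = 8.0376 mm/d equivalent
ET₀ = 0.0023 × 8.0376 × (19.25 + 17.8) × √11.3 = 0.0023 × 8.0376 × 37.05 × 3.3615 = 2.3024 mm/d

2.30 mm d⁻¹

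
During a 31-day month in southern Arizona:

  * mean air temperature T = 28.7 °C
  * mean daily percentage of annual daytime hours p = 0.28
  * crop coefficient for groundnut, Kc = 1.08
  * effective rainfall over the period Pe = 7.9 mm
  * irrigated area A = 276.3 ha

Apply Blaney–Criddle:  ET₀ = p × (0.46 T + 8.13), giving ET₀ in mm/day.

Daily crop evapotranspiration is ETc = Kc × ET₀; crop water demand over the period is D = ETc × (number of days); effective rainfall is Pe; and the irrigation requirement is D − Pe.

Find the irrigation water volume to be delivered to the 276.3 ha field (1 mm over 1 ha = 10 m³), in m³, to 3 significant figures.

ET₀ = 0.28 × (0.46 × 28.7 + 8.13) = 0.28 × 21.332 = 5.9730 mm/d
ETc = Kc × ET₀ = 1.08 × 5.9730 = 6.4508 mm/d
Crop demand D = ETc × 31 d = 6.4508 × 31 = 199.975 mm
D − Pe = 199.975 − 7.9 = 192.075 mm
Volume = 192.075 mm × 276.3 ha × 10 = 530703.2 m³

531000 m³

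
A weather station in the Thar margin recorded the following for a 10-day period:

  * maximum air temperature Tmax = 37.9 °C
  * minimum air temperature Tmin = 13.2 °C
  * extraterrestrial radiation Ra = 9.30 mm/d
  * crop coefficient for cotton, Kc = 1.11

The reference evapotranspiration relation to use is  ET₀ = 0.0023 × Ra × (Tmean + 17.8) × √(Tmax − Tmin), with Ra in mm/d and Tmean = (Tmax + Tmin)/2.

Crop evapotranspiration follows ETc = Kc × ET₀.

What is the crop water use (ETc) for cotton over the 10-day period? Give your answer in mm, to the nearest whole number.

Tmean = (37.9 + 13.2)/2 = 25.55 °C
ET₀ = 0.0023 × 9.30 × (25.55 + 17.8) × √24.7 = 0.0023 × 9.30 × 43.35 × 4.9699 = 4.6084 mm/d
ETc = Kc × ET₀ = 1.11 × 4.6084 = 5.1153 mm/d
Over 10 days: 5.1153 × 10 = 51.153 mm

51 mm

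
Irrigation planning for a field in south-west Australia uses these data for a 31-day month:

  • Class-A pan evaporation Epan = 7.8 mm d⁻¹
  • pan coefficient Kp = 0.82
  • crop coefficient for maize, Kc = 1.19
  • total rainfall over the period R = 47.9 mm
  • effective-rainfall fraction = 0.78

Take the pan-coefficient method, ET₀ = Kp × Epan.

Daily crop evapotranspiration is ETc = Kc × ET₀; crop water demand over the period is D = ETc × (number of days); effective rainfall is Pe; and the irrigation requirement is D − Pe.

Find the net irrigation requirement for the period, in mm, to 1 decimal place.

198.6 mm

ET₀ = 0.82 × 7.8 = 6.3960 mm/d
ETc = Kc × ET₀ = 1.19 × 6.3960 = 7.6112 mm/d
Crop demand D = ETc × 31 d = 7.6112 × 31 = 235.947 mm
Pe = 0.78 × 47.9 = 37.362 mm
D − Pe = 235.947 − 37.362 = 198.585 mm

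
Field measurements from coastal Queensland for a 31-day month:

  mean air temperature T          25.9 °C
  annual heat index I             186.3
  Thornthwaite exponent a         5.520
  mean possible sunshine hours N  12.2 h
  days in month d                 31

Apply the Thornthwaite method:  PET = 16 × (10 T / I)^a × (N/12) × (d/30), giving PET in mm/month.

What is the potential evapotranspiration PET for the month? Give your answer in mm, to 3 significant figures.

10T/I = 10 × 25.9 / 186.3 = 1.3902
(10T/I)^a = 1.3902^5.520 = 6.1629
Uncorrected PET = 16 × 6.1629 = 98.606 mm
Correction = (N/12)(d/30) = (12.2/12)(31/30) = 1.0506
PET = 98.606 × 1.0506 = 103.595 mm/month

104 mm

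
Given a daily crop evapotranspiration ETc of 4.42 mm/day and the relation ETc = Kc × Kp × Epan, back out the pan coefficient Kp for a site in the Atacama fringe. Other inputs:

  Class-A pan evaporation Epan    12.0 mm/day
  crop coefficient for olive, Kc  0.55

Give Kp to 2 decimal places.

ETc = Kc × Kp × Epan  ⇒  Kp = ETc / (Kc × Epan)
Kp = 4.42 / (0.55 × 12.0) = 4.42 / 6.600 = 0.6697

0.67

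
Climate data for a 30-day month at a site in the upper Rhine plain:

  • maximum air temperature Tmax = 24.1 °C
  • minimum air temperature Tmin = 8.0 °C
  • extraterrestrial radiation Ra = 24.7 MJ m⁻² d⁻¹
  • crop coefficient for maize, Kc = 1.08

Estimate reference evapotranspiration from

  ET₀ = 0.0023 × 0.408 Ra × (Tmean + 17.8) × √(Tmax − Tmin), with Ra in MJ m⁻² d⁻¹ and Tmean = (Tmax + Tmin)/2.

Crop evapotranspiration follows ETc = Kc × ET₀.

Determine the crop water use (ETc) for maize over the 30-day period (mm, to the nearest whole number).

102 mm

Tmean = (24.1 + 8.0)/2 = 16.05 °C
0.408 Ra = 0.408 × 24.7 = 10.0776 mm/d equivalent
ET₀ = 0.0023 × 10.0776 × (16.05 + 17.8) × √16.1 = 0.0023 × 10.0776 × 33.85 × 4.0125 = 3.1482 mm/d
ETc = Kc × ET₀ = 1.08 × 3.1482 = 3.4001 mm/d
Over 30 days: 3.4001 × 30 = 102.003 mm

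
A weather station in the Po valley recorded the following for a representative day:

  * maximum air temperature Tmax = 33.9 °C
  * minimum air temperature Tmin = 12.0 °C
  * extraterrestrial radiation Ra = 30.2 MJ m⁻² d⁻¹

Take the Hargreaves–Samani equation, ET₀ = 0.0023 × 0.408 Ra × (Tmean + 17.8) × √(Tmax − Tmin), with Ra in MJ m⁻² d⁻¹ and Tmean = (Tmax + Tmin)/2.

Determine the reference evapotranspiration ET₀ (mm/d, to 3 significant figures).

Tmean = (33.9 + 12.0)/2 = 22.95 °C
0.408 Ra = 0.408 × 30.2 = 12.3216 mm/d equivalent
ET₀ = 0.0023 × 12.3216 × (22.95 + 17.8) × √21.9 = 0.0023 × 12.3216 × 40.75 × 4.6797 = 5.4043 mm/d

5.40 mm/d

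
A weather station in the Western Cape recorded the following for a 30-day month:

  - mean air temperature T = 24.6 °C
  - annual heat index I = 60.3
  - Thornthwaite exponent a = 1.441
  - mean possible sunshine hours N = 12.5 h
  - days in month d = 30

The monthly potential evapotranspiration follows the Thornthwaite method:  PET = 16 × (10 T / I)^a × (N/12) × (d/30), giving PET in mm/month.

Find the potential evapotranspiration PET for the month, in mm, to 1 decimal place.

126.4 mm

10T/I = 10 × 24.6 / 60.3 = 4.0796
(10T/I)^a = 4.0796^1.441 = 7.5840
Uncorrected PET = 16 × 7.5840 = 121.344 mm
Correction = (N/12)(d/30) = (12.5/12)(30/30) = 1.0417
PET = 121.344 × 1.0417 = 126.404 mm/month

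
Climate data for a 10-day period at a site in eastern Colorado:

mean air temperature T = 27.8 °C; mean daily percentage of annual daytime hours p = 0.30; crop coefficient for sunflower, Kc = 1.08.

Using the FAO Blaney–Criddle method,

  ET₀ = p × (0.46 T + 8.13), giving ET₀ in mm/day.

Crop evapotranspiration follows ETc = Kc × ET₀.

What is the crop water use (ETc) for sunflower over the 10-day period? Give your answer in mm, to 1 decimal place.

ET₀ = 0.30 × (0.46 × 27.8 + 8.13) = 0.30 × 20.918 = 6.2754 mm/d
ETc = Kc × ET₀ = 1.08 × 6.2754 = 6.7774 mm/d
Over 10 days: 6.7774 × 10 = 67.774 mm

67.8 mm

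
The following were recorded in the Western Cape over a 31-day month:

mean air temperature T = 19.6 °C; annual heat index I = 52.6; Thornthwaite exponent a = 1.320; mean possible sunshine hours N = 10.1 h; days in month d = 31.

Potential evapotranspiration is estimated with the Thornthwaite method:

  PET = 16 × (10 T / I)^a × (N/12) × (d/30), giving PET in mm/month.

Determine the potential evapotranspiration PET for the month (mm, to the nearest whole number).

10T/I = 10 × 19.6 / 52.6 = 3.7262
(10T/I)^a = 3.7262^1.320 = 5.6764
Uncorrected PET = 16 × 5.6764 = 90.822 mm
Correction = (N/12)(d/30) = (10.1/12)(31/30) = 0.8697
PET = 90.822 × 0.8697 = 78.988 mm/month

79 mm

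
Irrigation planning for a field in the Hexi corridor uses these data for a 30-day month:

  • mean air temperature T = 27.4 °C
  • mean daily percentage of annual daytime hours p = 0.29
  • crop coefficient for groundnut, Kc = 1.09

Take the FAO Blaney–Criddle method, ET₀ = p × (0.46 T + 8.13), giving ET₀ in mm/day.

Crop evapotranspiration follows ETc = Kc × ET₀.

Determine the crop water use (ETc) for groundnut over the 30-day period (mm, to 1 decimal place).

ET₀ = 0.29 × (0.46 × 27.4 + 8.13) = 0.29 × 20.734 = 6.0129 mm/d
ETc = Kc × ET₀ = 1.09 × 6.0129 = 6.5541 mm/d
Over 30 days: 6.5541 × 30 = 196.623 mm

196.6 mm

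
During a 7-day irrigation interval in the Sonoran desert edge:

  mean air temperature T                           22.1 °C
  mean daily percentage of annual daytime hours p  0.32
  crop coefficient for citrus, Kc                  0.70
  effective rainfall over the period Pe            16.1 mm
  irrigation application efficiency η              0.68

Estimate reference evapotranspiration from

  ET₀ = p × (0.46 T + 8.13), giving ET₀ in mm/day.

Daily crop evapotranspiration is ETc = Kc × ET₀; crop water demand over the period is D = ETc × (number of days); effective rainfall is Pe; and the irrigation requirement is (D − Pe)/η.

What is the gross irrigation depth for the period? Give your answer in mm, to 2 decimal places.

18.51 mm

ET₀ = 0.32 × (0.46 × 22.1 + 8.13) = 0.32 × 18.296 = 5.8547 mm/d
ETc = Kc × ET₀ = 0.70 × 5.8547 = 4.0983 mm/d
Crop demand D = ETc × 7 d = 4.0983 × 7 = 28.688 mm
D − Pe = 28.688 − 16.1 = 12.588 mm
Gross irrigation = 12.588 / 0.68 = 18.512 mm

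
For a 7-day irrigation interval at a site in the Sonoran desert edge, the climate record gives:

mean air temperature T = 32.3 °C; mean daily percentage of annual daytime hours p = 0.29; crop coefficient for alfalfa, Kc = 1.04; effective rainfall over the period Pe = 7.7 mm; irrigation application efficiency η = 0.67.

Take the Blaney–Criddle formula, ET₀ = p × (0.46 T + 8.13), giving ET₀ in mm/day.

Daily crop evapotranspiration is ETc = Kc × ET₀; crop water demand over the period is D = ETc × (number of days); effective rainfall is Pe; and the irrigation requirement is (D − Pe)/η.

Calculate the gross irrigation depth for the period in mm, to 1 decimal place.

ET₀ = 0.29 × (0.46 × 32.3 + 8.13) = 0.29 × 22.988 = 6.6665 mm/d
ETc = Kc × ET₀ = 1.04 × 6.6665 = 6.9332 mm/d
Crop demand D = ETc × 7 d = 6.9332 × 7 = 48.532 mm
D − Pe = 48.532 − 7.7 = 40.832 mm
Gross irrigation = 40.832 / 0.67 = 60.943 mm

60.9 mm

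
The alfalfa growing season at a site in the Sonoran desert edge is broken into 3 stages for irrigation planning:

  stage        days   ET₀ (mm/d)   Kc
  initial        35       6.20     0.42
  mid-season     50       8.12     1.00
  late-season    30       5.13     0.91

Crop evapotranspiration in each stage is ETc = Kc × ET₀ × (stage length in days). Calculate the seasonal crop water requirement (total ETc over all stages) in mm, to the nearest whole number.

initial: 0.42 × 6.20 × 35 = 91.14 mm
mid-season: 1.00 × 8.12 × 50 = 406.00 mm
late-season: 0.91 × 5.13 × 30 = 140.05 mm
Seasonal total = 637.19 mm

637 mm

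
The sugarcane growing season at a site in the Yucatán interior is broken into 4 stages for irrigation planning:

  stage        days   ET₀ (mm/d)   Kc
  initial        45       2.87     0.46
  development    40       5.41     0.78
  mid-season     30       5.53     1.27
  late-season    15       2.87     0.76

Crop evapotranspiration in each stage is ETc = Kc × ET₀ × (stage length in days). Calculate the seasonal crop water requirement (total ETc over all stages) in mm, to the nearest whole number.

472 mm

initial: 0.46 × 2.87 × 45 = 59.41 mm
development: 0.78 × 5.41 × 40 = 168.79 mm
mid-season: 1.27 × 5.53 × 30 = 210.69 mm
late-season: 0.76 × 2.87 × 15 = 32.72 mm
Seasonal total = 471.61 mm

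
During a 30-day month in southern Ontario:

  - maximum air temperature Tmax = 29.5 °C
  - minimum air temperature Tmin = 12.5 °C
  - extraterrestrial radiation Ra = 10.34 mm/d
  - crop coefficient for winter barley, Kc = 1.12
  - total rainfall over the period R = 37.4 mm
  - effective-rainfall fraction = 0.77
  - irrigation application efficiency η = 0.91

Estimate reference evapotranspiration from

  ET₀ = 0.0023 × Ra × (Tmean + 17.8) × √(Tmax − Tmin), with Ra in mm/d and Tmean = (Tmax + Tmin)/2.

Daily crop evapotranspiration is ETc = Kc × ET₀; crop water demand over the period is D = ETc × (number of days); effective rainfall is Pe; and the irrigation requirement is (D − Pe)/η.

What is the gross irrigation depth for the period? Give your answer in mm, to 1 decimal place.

Tmean = (29.5 + 12.5)/2 = 21.00 °C
ET₀ = 0.0023 × 10.34 × (21.00 + 17.8) × √17.0 = 0.0023 × 10.34 × 38.80 × 4.1231 = 3.8046 mm/d
ETc = Kc × ET₀ = 1.12 × 3.8046 = 4.2612 mm/d
Crop demand D = ETc × 30 d = 4.2612 × 30 = 127.836 mm
Pe = 0.77 × 37.4 = 28.798 mm
D − Pe = 127.836 − 28.798 = 99.038 mm
Gross irrigation = 99.038 / 0.91 = 108.833 mm

108.8 mm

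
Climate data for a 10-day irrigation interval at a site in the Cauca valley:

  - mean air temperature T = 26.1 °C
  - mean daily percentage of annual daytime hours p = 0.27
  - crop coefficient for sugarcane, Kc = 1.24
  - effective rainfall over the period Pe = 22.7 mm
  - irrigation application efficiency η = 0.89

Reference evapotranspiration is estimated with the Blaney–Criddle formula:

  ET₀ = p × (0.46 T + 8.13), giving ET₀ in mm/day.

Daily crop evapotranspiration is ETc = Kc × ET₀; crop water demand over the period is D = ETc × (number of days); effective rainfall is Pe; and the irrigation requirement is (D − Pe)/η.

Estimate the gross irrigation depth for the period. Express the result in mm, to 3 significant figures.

ET₀ = 0.27 × (0.46 × 26.1 + 8.13) = 0.27 × 20.136 = 5.4367 mm/d
ETc = Kc × ET₀ = 1.24 × 5.4367 = 6.7415 mm/d
Crop demand D = ETc × 10 d = 6.7415 × 10 = 67.415 mm
D − Pe = 67.415 − 22.7 = 44.715 mm
Gross irrigation = 44.715 / 0.89 = 50.242 mm

50.2 mm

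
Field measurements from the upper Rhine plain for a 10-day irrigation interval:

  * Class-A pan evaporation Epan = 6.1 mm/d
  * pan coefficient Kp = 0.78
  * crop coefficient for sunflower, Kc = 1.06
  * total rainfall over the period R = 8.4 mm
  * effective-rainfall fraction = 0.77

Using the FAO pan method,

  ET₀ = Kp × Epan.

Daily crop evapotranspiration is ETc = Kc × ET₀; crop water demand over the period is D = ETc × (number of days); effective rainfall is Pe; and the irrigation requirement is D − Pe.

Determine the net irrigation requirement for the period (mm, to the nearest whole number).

44 mm

ET₀ = 0.78 × 6.1 = 4.7580 mm/d
ETc = Kc × ET₀ = 1.06 × 4.7580 = 5.0435 mm/d
Crop demand D = ETc × 10 d = 5.0435 × 10 = 50.435 mm
Pe = 0.77 × 8.4 = 6.468 mm
D − Pe = 50.435 − 6.468 = 43.967 mm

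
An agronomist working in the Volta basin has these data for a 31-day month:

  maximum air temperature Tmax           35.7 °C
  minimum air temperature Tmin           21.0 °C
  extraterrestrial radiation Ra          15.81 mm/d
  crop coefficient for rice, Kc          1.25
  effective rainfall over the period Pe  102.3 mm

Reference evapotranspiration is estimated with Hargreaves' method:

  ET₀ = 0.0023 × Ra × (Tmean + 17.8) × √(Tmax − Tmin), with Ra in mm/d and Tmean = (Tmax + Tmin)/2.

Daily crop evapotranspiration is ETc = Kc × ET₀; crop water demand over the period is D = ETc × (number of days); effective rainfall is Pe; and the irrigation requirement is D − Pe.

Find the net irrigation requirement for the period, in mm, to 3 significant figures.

Tmean = (35.7 + 21.0)/2 = 28.35 °C
ET₀ = 0.0023 × 15.81 × (28.35 + 17.8) × √14.7 = 0.0023 × 15.81 × 46.15 × 3.8341 = 6.4342 mm/d
ETc = Kc × ET₀ = 1.25 × 6.4342 = 8.0428 mm/d
Crop demand D = ETc × 31 d = 8.0428 × 31 = 249.327 mm
D − Pe = 249.327 − 102.3 = 147.027 mm

147 mm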